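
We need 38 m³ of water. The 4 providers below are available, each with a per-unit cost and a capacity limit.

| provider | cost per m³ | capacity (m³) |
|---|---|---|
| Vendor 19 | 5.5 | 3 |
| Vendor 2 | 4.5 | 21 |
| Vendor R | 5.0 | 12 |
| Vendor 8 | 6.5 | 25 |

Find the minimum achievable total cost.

Fill from the cheapest provider first.
Vendor 2 (4.5): use full 21 ; 17 m³ to go.
Vendor R (5.0): use full 12 ; 5 m³ to go.
Vendor 19 (5.5): use full 3 ; 2 m³ to go.
Vendor 8 at 6.5: take 2 of its 25 ; requirement met.
Cost = 21×4.5 + 12×5.0 + 3×5.5 + 2×6.5 = 184.

184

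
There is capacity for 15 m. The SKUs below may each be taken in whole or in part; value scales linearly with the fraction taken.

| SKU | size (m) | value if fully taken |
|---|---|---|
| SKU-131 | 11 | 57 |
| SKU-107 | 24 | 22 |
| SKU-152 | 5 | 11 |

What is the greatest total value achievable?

65.8

Rank by value-to-size ratio: SKU-131 57/11≈5.18, SKU-152 11/5≈2.2, SKU-107 22/24≈0.917.
All 11 m of SKU-131 fit (value 57) — 4 remain.
Only 4 m remain; take 4/5 of SKU-152 for value 11×4/5 = 8.8.
Total value = 65.8.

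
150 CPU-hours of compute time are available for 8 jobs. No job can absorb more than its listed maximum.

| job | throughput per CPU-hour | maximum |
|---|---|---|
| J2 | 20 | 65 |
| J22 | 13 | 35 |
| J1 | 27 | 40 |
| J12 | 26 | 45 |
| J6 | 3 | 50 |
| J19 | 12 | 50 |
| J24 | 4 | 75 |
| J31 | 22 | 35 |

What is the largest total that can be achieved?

3620

Highest throughput per CPU-hour first: J1 27 > J12 26 > J31 22 > J2 20 > J22 13 > J19 12 > J24 4 > J6 3.
J1 takes 40 to reach its cap of 40 → 110 left.
J12: +45 to 45 (cap) → 65 left.
Give J31 35 to hit its cap of 35 → 30 left.
J2 has room for 65 but only 30 remain, so it gets 30.
Total = 20×30 + 27×40 + 26×45 + 22×35 = 3620.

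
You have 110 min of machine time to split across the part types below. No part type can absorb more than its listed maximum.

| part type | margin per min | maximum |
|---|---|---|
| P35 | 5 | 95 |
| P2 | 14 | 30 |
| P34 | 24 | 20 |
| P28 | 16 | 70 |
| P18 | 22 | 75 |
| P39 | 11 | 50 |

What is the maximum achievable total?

2370

Rank by margin per min: P34 24 > P18 22 > P28 16 > P2 14 > P39 11 > P35 5.
Give P34 20 to hit its cap of 20 → 90 left.
Give P18 75 to hit its cap of 75 → 15 left.
P28: +15 (room for 70) → 15. Pool exhausted.
Total = 24×20 + 16×15 + 22×75 = 2370.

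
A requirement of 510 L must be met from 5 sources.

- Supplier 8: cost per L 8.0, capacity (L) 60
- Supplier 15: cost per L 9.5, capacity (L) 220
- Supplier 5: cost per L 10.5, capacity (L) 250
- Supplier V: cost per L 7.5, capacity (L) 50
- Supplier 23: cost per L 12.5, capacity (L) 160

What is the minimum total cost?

4835

Fill from the cheapest source first.
Supplier V at 7.5: take all 50 L ; 460 still needed.
Supplier 8 at 8.0: take all 60 L ; 400 still needed.
Supplier 15 at 9.5: take all 220 L ; 180 still needed.
Supplier 5 at 10.5: take 180 of its 250 ; requirement met.
Supplier 23: unused.
Cost = 50×7.5 + 60×8.0 + 220×9.5 + 180×10.5 = 4835.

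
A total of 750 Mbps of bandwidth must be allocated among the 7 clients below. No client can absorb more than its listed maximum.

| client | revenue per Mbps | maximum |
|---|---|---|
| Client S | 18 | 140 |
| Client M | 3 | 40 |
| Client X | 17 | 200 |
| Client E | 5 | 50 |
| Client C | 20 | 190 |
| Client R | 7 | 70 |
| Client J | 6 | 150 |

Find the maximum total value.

11110

Order the clients by revenue per Mbps: Client C 20 > Client S 18 > Client X 17 > Client R 7 > Client J 6 > Client E 5 > Client M 3.
Client C takes 190 to reach its cap of 190 → 560 left.
Client S takes 140 to reach its cap of 140 → 420 left.
Client X takes 200 to reach its cap of 200 → 220 left.
Client R: +70 to 70 (cap) → 150 left.
Client J takes 150 to reach its cap of 150 → 0 left.
Total = 18×140 + 17×200 + 20×190 + 7×70 + 6×150 = 11110.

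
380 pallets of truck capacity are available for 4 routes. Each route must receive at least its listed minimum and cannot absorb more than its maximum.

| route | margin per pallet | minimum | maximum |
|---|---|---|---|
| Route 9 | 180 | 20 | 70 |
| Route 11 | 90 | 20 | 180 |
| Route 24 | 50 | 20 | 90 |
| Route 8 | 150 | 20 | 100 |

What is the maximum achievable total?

45300

Meeting every minimum uses 20+20+20+20 = 80 pallets, leaving 300.
Order the routes by margin per pallet: Route 9 180 > Route 8 150 > Route 11 90 > Route 24 50.
Route 9 takes 50 more to reach its cap of 70 ; 250 left.
Route 8: +80 to 100 (cap) ; 170 left.
Route 11: +160 to 180 (cap) ; 10 left.
Route 24: +10 (room for 70) → 30. Pool exhausted.
Total = 180×70 + 90×180 + 50×30 + 150×100 = 45300.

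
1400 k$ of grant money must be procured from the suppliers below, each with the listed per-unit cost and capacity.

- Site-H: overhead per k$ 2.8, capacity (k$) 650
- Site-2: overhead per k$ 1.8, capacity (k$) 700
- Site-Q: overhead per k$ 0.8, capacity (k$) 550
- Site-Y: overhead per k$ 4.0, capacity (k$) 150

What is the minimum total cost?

Fill from the cheapest supplier first.
Site-Q (0.8): use full 550 — 850 k$ to go.
Site-2 at 1.8: take all 700 k$ — 150 still needed.
Take 150 from Site-H at 2.8 to finish.
Site-Y: unused.
Cost = 550×0.8 + 700×1.8 + 150×2.8 = 2120.

2120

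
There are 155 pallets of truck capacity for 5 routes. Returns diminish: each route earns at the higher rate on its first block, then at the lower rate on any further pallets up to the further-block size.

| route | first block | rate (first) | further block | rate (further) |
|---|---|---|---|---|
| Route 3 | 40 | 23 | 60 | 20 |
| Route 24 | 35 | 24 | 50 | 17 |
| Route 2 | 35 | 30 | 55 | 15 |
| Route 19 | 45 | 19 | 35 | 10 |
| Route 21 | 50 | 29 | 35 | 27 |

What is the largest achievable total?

Order all 10 blocks by rate: Route 2/tier1 30 > Route 21/tier1 29 > Route 21/tier2 27 > Route 24/tier1 24 > Route 3/tier1 23 > Route 3/tier2 20 > Route 19/tier1 19 > Route 24/tier2 17 > Route 2/tier2 15 > Route 19/tier2 10.
Fill Route 2 tier1 block (35 at 30) — 120 left.
Route 21/tier1 (29): +50 — 70 left.
Route 21/tier2 (27): +35 — 35 left.
Fill Route 24 tier1 block (35 at 24) — 0 left.
Total = 30×35 + 29×50 + 27×35 + 24×35 = 4285.

4285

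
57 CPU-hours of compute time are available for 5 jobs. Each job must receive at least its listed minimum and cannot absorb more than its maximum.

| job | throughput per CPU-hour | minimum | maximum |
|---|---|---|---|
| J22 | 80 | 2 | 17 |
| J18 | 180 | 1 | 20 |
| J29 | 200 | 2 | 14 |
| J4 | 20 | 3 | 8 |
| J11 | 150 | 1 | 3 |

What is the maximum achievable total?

8270

Meeting every minimum uses 2+1+2+3+1 = 9 CPU-hours, leaving 48.
Rank by throughput per CPU-hour: J29 200 > J18 180 > J11 150 > J22 80 > J4 20.
J29: +12 to 14 (cap) → 36 left.
J18: +19 to 20 (cap) → 17 left.
J11: +2 to 3 (cap) → 15 left.
Give J22 15 more to hit its cap of 17 → 0 left.
Total = 80×17 + 180×20 + 200×14 + 20×3 + 150×3 = 8270.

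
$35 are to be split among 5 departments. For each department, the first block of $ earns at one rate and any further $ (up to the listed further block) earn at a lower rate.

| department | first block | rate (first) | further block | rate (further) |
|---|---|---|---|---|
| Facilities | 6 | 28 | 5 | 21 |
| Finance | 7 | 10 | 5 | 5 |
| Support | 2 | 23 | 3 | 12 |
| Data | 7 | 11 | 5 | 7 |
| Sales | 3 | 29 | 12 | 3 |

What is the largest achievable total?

603

Rank every tier by rate: Sales/T1 29 > Facilities/T1 28 > Support/T1 23 > Facilities/T2 21 > Support/T2 12 > Data/T1 11 > Finance/T1 10 > Data/T2 7 > Finance/T2 5 > Sales/T2 3.
Sales T1 at 29: fill all 3 ; 32 left.
Fill Facilities T1 block (6 at 28) ; 26 left.
Support T1 at 23: fill all 2 ; 24 left.
Facilities T2 at 21: fill all 5 ; 19 left.
Support/T2 (12): +3 ; 16 left.
Data/T1 (11): +7 ; 9 left.
Finance/T1 (10): +7 ; 2 left.
2 remain; put them into Data T2 at 7.
Total = 29×3 + 28×6 + 23×2 + 21×5 + 12×3 + 11×7 + 10×7 + 7×2 = 603.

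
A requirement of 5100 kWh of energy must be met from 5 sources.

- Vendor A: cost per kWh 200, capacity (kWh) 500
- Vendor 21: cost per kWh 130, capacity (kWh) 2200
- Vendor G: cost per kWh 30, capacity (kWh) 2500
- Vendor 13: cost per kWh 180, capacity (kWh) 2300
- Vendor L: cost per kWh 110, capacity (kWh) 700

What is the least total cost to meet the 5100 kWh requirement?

Use sources in increasing cost order.
Take 2500 from Vendor G at 30 — need 2600 more.
Take 700 from Vendor L at 110 — need 1900 more.
Vendor 21 (130): take the remaining 1900 — done.
Vendor 13, Vendor A: unused.
Cost = 2500×30 + 700×110 + 1900×130 = 399000.

399000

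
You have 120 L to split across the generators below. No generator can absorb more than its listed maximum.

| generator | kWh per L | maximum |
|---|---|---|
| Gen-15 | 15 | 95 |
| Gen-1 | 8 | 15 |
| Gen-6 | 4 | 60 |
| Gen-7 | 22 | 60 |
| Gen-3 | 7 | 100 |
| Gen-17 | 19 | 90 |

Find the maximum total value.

2460

Highest kWh per L first: Gen-7 22 > Gen-17 19 > Gen-15 15 > Gen-1 8 > Gen-3 7 > Gen-6 4.
Gen-7 takes 60 to reach its cap of 60 ; 60 left.
Gen-17 has room for 90 but only 60 remain, so it gets 60.
Total = 22×60 + 19×60 = 2460.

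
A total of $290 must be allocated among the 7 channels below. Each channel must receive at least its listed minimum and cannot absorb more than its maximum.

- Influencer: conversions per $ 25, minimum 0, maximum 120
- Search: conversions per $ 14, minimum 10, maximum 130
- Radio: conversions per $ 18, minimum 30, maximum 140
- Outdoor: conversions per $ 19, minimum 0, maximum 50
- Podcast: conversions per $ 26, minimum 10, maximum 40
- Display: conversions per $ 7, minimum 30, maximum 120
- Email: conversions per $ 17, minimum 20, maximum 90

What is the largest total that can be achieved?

6030

Meeting every minimum uses 0+10+30+0+10+30+20 = 100 $, leaving 190.
Order the channels by conversions per $: Podcast 26 > Influencer 25 > Outdoor 19 > Radio 18 > Email 17 > Search 14 > Display 7.
Podcast: +30 to 40 (cap) ; 160 left.
Influencer: +120 to 120 (cap) ; 40 left.
Only 40 left; Outdoor takes them to reach 40.
Total = 25×120 + 14×10 + 18×30 + 19×40 + 26×40 + 7×30 + 17×20 = 6030.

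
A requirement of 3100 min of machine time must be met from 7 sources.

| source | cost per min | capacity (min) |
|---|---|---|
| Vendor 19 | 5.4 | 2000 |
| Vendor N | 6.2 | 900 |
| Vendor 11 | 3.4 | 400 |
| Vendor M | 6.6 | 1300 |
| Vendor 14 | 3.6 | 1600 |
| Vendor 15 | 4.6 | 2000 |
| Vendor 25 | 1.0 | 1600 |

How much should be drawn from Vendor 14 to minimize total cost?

Use sources in increasing cost order.
Take 1600 from Vendor 25 at 1.0 → need 1500 more.
Take 400 from Vendor 11 at 3.4 → need 1100 more.
Vendor 14 (3.6): take the remaining 1100 → done.
Vendor 15, Vendor 19, Vendor N, Vendor M: unused.

1100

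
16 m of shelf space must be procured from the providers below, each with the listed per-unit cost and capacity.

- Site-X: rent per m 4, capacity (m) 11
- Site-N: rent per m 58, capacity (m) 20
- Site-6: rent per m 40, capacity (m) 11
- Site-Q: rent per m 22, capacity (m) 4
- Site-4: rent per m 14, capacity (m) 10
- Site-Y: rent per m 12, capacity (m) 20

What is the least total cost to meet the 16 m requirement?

104

Fill from the cheapest provider first.
Site-X at 4: take all 11 m — 5 still needed.
Site-Y at 12: take 5 of its 20 — requirement met.
Site-4, Site-Q, Site-6, Site-N: unused.
Cost = 11×4 + 5×12 = 104.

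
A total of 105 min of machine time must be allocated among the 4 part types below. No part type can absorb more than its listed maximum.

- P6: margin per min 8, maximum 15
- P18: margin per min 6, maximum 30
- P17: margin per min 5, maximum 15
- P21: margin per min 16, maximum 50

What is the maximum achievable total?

Rank by margin per min: P21 16 > P6 8 > P18 6 > P17 5.
Give P21 50 to hit its cap of 50 ; 55 left.
P6: +15 to 15 (cap) ; 40 left.
P18 takes 30 to reach its cap of 30 ; 10 left.
P17 has room for 15 but only 10 remain, so it gets 10.
Total = 8×15 + 6×30 + 5×10 + 16×50 = 1150.

1150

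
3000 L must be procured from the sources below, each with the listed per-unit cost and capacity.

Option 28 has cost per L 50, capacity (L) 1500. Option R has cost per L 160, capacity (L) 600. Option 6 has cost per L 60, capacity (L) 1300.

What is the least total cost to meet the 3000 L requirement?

Fill from the cheapest source first.
Option 28 at 50: take all 1500 L — 1500 still needed.
Option 6 at 60: take all 1300 L — 200 still needed.
Take 200 from Option R at 160 to finish.
Cost = 1500×50 + 1300×60 + 200×160 = 185000.

185000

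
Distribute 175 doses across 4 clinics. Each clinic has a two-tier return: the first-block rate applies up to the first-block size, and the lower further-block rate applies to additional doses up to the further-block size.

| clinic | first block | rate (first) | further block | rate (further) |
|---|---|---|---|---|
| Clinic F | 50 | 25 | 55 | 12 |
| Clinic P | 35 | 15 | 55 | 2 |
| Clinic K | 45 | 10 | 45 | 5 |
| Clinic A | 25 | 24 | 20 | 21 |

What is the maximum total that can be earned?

Rank every tier by rate: Clinic F/T1 25 > Clinic A/T1 24 > Clinic A/T2 21 > Clinic P/T1 15 > Clinic F/T2 12 > Clinic K/T1 10 > Clinic K/T2 5 > Clinic P/T2 2.
Fill Clinic F T1 block (50 at 25) → 125 left.
Fill Clinic A T1 block (25 at 24) → 100 left.
Clinic A T2 at 21: fill all 20 → 80 left.
Clinic P/T1 (15): +35 → 45 left.
Clinic F/T2: +45 of 55 at 12; pool empty.
Total = 25×50 + 24×25 + 21×20 + 15×35 + 12×45 = 3335.

3335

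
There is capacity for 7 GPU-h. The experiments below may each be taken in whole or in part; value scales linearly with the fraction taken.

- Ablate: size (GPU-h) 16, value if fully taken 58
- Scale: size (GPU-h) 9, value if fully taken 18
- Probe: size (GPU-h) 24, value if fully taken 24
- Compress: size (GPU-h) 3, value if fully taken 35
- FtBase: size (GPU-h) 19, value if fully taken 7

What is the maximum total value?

Rank by value-to-size ratio: Compress 35/3≈11.7, Ablate 58/16≈3.62, Scale 18/9≈2, Probe 24/24≈1, FtBase 7/19≈0.368.
Compress: take in full, 3 GPU-h for value 35 — 4 left.
4 GPU-h left: a 4/16 share of Ablate gives 58×4/16 = 14.5.
Total value = 49.5.

49.5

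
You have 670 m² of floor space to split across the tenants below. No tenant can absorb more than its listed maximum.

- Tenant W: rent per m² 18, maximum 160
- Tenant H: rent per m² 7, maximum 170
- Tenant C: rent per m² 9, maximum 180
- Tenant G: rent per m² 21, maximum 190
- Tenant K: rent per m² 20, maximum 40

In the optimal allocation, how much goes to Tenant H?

Highest rent per m² first: Tenant G 21 > Tenant K 20 > Tenant W 18 > Tenant C 9 > Tenant H 7.
Give Tenant G 190 to hit its cap of 190 ; 480 left.
Give Tenant K 40 to hit its cap of 40 ; 440 left.
Give Tenant W 160 to hit its cap of 160 ; 280 left.
Tenant C: +180 to 180 (cap) ; 100 left.
Tenant H has room for 170 but only 100 remain, so it gets 100.

100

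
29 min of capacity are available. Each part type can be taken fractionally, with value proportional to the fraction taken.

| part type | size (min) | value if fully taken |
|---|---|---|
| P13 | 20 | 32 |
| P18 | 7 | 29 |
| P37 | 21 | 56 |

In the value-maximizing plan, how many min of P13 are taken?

1

Sort by value density: P18 29/7≈4.14, P37 56/21≈2.67, P13 32/20≈1.6.
P18: take in full, 7 min for value 29 → 22 left.
All 21 min of P37 fit (value 56) → 1 remain.
1 min left: a 1/20 share of P13 gives 32×1/20 = 1.6.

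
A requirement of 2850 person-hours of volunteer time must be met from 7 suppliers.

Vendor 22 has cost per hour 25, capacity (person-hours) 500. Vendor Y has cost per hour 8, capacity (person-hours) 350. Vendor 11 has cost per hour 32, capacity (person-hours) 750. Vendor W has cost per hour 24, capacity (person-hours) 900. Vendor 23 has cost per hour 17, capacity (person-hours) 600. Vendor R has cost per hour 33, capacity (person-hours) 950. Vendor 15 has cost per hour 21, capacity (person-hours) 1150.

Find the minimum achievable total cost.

Fill from the cheapest supplier first.
Vendor Y at 8: take all 350 person-hours — 2500 still needed.
Take 600 from Vendor 23 at 17 — need 1900 more.
Vendor 15 (21): use full 1150 — 750 person-hours to go.
Vendor W at 24: take 750 of its 900 — requirement met.
Vendor 22, Vendor 11, Vendor R: unused.
Cost = 350×8 + 600×17 + 1150×21 + 750×24 = 55150.

55150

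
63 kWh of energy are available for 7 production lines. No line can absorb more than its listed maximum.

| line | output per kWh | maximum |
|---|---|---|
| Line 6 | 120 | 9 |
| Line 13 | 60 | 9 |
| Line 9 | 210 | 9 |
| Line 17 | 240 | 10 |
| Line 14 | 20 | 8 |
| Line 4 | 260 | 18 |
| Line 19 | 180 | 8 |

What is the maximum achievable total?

12030

Rank by output per kWh: Line 4 260 > Line 17 240 > Line 9 210 > Line 19 180 > Line 6 120 > Line 13 60 > Line 14 20.
Line 4: +18 to 18 (cap) → 45 left.
Line 17 takes 10 to reach its cap of 10 → 35 left.
Give Line 9 9 to hit its cap of 9 → 26 left.
Line 19 takes 8 to reach its cap of 8 → 18 left.
Give Line 6 9 to hit its cap of 9 → 9 left.
Line 13: +9 to 9 (cap) → 0 left.
Total = 120×9 + 60×9 + 210×9 + 240×10 + 260×18 + 180×8 = 12030.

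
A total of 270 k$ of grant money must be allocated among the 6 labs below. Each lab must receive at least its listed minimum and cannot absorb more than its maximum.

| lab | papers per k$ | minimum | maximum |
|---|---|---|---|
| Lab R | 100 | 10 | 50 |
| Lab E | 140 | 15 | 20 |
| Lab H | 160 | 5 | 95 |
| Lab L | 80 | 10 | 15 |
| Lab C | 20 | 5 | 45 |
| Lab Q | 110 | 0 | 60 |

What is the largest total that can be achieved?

31400

Meeting every minimum uses 10+15+5+10+5+0 = 45 k$, leaving 225.
Rank by papers per k$: Lab H 160 > Lab E 140 > Lab Q 110 > Lab R 100 > Lab L 80 > Lab C 20.
Lab H: +90 to 95 (cap) → 135 left.
Give Lab E 5 more to hit its cap of 20 → 130 left.
Lab Q takes 60 more to reach its cap of 60 → 70 left.
Give Lab R 40 more to hit its cap of 50 → 30 left.
Give Lab L 5 more to hit its cap of 15 → 25 left.
Lab C has room for 40 more but only 25 remain, so it gets 30.
Total = 100×50 + 140×20 + 160×95 + 80×15 + 20×30 + 110×60 = 31400.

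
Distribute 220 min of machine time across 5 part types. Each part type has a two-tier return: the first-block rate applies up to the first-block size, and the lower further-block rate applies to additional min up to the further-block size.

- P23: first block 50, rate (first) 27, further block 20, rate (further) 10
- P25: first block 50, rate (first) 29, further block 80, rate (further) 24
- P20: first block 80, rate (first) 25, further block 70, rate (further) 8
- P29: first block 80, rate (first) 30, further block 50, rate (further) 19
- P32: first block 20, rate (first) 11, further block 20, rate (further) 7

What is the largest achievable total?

6200

Order all 10 blocks by rate: P29/tier1 30 > P25/tier1 29 > P23/tier1 27 > P20/tier1 25 > P25/tier2 24 > P29/tier2 19 > P32/tier1 11 > P23/tier2 10 > P20/tier2 8 > P32/tier2 7.
Fill P29 tier1 block (80 at 30) — 140 left.
P25/tier1 (29): +50 — 90 left.
Fill P23 tier1 block (50 at 27) — 40 left.
P20 tier1 at 25: only 40 left, fill 40.
Total = 30×80 + 29×50 + 27×50 + 25×40 = 6200.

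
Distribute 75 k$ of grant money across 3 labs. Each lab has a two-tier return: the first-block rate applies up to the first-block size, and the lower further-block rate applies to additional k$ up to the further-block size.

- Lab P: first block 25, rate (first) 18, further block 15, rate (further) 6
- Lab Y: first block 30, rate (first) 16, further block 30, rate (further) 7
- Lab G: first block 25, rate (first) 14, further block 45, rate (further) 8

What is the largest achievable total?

Treat each block as its own option and order by rate: Lab P/first 18 > Lab Y/first 16 > Lab G/first 14 > Lab G/second 8 > Lab Y/second 7 > Lab P/second 6.
Lab P first at 18: fill all 25 → 50 left.
Fill Lab Y first block (30 at 16) → 20 left.
Lab G first at 14: only 20 left, fill 20.
Total = 18×25 + 16×30 + 14×20 = 1210.

1210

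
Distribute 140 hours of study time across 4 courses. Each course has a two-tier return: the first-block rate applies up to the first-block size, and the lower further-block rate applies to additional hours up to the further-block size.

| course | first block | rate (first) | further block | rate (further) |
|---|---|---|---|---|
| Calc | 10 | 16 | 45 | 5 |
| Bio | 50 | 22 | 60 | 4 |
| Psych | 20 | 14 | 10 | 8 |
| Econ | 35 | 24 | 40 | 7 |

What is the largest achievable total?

2565

Order all 8 blocks by rate: Econ/tier1 24 > Bio/tier1 22 > Calc/tier1 16 > Psych/tier1 14 > Psych/tier2 8 > Econ/tier2 7 > Calc/tier2 5 > Bio/tier2 4.
Econ/tier1 (24): +35 ; 105 left.
Bio/tier1 (22): +50 ; 55 left.
Calc tier1 at 16: fill all 10 ; 45 left.
Psych tier1 at 14: fill all 20 ; 25 left.
Psych/tier2 (8): +10 ; 15 left.
Econ/tier2: +15 of 40 at 7; pool empty.
Total = 24×35 + 22×50 + 16×10 + 14×20 + 8×10 + 7×15 = 2565.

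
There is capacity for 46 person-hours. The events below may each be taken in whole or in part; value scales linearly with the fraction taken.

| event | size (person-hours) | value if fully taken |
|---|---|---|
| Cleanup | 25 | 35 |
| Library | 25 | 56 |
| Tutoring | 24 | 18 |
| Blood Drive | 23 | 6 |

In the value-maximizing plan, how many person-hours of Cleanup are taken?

Sort by value density: Library 56/25≈2.24, Cleanup 35/25≈1.4, Tutoring 18/24≈0.75, Blood Drive 6/23≈0.261.
Take all of Library (25 person-hours, value 56) → 21 person-hours left.
21 person-hours left: a 21/25 share of Cleanup gives 35×21/25 = 29.4.

21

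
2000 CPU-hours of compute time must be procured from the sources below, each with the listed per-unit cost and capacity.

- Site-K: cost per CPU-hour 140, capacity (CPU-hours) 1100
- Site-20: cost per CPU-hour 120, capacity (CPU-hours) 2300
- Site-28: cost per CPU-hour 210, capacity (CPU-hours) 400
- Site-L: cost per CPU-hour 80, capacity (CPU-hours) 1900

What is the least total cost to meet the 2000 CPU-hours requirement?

Use sources in increasing cost order.
Site-L at 80: take all 1900 CPU-hours — 100 still needed.
Site-20 (120): take the remaining 100 — done.
Site-K, Site-28: unused.
Cost = 1900×80 + 100×120 = 164000.

164000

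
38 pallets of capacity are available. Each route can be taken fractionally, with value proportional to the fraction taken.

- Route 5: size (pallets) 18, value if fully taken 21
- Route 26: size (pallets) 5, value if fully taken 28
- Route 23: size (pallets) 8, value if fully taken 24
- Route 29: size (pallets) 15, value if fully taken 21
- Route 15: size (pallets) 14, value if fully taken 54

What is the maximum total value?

Sort by value density: Route 26 28/5≈5.6, Route 15 54/14≈3.86, Route 23 24/8≈3, Route 29 21/15≈1.4, Route 5 21/18≈1.17.
Route 26: take in full, 5 pallets for value 28 — 33 left.
Take all of Route 15 (14 pallets, value 54) — 19 pallets left.
Take all of Route 23 (8 pallets, value 24) — 11 pallets left.
11 pallets left: a 11/15 share of Route 29 gives 21×11/15 = 15.4.
Total value = 121.4.

121.4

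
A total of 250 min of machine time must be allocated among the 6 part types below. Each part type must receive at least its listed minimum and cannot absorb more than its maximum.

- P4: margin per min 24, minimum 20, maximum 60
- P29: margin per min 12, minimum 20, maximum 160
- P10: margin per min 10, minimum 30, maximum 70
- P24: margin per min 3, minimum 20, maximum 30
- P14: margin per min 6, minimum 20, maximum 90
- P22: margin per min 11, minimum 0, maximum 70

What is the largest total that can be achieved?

3360

Meeting every minimum uses 20+20+30+20+20+0 = 110 min, leaving 140.
Highest margin per min first: P4 24 > P29 12 > P22 11 > P10 10 > P14 6 > P24 3.
P4 takes 40 more to reach its cap of 60 → 100 left.
P29 has room for 140 more but only 100 remain, so it gets 120.
Total = 24×60 + 12×120 + 10×30 + 3×20 + 6×20 = 3360.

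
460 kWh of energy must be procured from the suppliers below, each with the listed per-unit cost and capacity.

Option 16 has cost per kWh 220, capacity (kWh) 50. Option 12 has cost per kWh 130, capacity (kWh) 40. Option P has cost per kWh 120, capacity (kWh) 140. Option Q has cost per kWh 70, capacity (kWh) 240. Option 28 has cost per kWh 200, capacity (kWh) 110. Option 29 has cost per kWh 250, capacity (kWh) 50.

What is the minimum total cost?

46800

Cheapest first:
Take 240 from Option Q at 70 — need 220 more.
Option P (120): use full 140 — 80 kWh to go.
Option 12 at 130: take all 40 kWh — 40 still needed.
Option 28 at 200: take 40 of its 110 — requirement met.
Option 16, Option 29: unused.
Cost = 240×70 + 140×120 + 40×130 + 40×200 = 46800.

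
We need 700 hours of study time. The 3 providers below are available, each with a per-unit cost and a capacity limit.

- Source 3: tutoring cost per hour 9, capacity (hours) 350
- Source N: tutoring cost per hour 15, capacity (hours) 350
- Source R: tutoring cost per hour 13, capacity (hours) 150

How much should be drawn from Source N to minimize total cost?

200

Use providers in increasing cost order.
Source 3 (9): use full 350 → 350 hours to go.
Source R (13): use full 150 → 200 hours to go.
Source N (15): take the remaining 200 → done.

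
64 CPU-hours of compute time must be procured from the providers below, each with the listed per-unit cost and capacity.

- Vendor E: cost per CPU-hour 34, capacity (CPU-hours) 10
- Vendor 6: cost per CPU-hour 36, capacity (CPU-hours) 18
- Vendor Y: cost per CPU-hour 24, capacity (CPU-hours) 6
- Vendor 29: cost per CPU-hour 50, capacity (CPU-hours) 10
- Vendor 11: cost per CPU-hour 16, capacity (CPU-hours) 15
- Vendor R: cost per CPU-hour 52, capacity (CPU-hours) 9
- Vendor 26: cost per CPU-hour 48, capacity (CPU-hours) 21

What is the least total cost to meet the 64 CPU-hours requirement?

2092

Cheapest first:
Vendor 11 (16): use full 15 ; 49 CPU-hours to go.
Take 6 from Vendor Y at 24 ; need 43 more.
Take 10 from Vendor E at 34 ; need 33 more.
Vendor 6 at 36: take all 18 CPU-hours ; 15 still needed.
Vendor 26 (48): take the remaining 15 ; done.
Vendor 29, Vendor R: unused.
Cost = 15×16 + 6×24 + 10×34 + 18×36 + 15×48 = 2092.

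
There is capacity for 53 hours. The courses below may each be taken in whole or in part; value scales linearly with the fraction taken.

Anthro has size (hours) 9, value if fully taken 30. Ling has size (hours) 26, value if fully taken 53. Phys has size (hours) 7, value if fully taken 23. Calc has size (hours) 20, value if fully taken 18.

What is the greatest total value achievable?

115.9

Sort by value density: Anthro 30/9≈3.33, Phys 23/7≈3.29, Ling 53/26≈2.04, Calc 18/20≈0.9.
All 9 hours of Anthro fit (value 30) ; 44 remain.
All 7 hours of Phys fit (value 23) ; 37 remain.
Take all of Ling (26 hours, value 53) ; 11 hours left.
Fill the last 11 hours with part of Calc: 11/20 of it earns 9.9.
Total value = 115.9.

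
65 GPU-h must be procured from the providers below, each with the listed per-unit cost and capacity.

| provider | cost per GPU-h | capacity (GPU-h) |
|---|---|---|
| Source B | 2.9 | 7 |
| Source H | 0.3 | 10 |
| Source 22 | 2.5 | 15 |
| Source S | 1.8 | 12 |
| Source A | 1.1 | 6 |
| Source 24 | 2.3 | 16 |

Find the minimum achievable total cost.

122.9

Cheapest first:
Source H (0.3): use full 10 → 55 GPU-h to go.
Take 6 from Source A at 1.1 → need 49 more.
Source S (1.8): use full 12 → 37 GPU-h to go.
Source 24 (2.3): use full 16 → 21 GPU-h to go.
Take 15 from Source 22 at 2.5 → need 6 more.
Take 6 from Source B at 2.9 to finish.
Cost = 10×0.3 + 6×1.1 + 12×1.8 + 16×2.3 + 15×2.5 + 6×2.9 = 122.9.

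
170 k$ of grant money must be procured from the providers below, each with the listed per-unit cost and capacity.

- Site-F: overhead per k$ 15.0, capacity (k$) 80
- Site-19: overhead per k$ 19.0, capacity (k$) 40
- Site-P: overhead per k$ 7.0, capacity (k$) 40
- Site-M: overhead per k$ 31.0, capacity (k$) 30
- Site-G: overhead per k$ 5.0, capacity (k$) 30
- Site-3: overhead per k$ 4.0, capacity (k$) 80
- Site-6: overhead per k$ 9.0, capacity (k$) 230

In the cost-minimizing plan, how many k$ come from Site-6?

20

Fill from the cheapest provider first.
Site-3 (4.0): use full 80 — 90 k$ to go.
Take 30 from Site-G at 5.0 — need 60 more.
Site-P (7.0): use full 40 — 20 k$ to go.
Site-6 (9.0): take the remaining 20 — done.
Site-F, Site-19, Site-M: unused.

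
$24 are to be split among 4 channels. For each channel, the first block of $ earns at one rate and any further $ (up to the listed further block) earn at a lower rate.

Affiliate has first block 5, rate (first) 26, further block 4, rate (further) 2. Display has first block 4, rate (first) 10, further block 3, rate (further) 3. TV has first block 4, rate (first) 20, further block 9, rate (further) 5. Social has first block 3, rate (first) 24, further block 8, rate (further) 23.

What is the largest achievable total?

Treat each block as its own option and order by rate: Affiliate/tier1 26 > Social/tier1 24 > Social/tier2 23 > TV/tier1 20 > Display/tier1 10 > TV/tier2 5 > Display/tier2 3 > Affiliate/tier2 2.
Affiliate/tier1 (26): +5 → 19 left.
Social tier1 at 24: fill all 3 → 16 left.
Social/tier2 (23): +8 → 8 left.
Fill TV tier1 block (4 at 20) → 4 left.
Display/tier1 (10): +4 → 0 left.
Total = 26×5 + 24×3 + 23×8 + 20×4 + 10×4 = 506.

506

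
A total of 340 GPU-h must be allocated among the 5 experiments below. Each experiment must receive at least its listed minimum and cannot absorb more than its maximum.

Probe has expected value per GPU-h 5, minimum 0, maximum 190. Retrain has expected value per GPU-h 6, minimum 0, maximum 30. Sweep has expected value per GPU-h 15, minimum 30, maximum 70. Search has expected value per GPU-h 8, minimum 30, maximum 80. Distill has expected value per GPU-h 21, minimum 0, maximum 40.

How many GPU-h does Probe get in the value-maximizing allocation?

120

Meeting every minimum uses 0+0+30+30+0 = 60 GPU-h, leaving 280.
Rank by expected value per GPU-h: Distill 21 > Sweep 15 > Search 8 > Retrain 6 > Probe 5.
Give Distill 40 more to hit its cap of 40 → 240 left.
Sweep: +40 to 70 (cap) → 200 left.
Search: +50 to 80 (cap) → 150 left.
Give Retrain 30 more to hit its cap of 30 → 120 left.
Only 120 left; Probe takes them to reach 120.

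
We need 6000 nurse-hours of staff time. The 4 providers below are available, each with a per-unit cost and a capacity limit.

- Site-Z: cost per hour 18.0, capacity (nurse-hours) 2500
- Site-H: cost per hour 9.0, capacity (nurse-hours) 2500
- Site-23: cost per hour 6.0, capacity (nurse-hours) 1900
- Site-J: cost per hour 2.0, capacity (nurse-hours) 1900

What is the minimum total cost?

Use providers in increasing cost order.
Site-J (2.0): use full 1900 → 4100 nurse-hours to go.
Site-23 (6.0): use full 1900 → 2200 nurse-hours to go.
Take 2200 from Site-H at 9.0 to finish.
Site-Z: unused.
Cost = 1900×2.0 + 1900×6.0 + 2200×9.0 = 35000.

35000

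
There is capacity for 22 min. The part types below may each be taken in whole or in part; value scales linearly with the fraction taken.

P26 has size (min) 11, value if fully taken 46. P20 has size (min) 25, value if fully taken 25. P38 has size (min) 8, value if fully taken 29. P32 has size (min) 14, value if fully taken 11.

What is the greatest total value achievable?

78

Sort by value density: P26 46/11≈4.18, P38 29/8≈3.62, P20 25/25≈1, P32 11/14≈0.786.
All 11 min of P26 fit (value 46) ; 11 remain.
Take all of P38 (8 min, value 29) ; 3 min left.
Only 3 min remain; take 3/25 of P20 for value 25×3/25 = 3.
Total value = 78.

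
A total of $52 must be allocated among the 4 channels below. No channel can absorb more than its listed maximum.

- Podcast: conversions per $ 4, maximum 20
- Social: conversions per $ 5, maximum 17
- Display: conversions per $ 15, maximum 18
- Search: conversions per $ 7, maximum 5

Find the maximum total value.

438

Highest conversions per $ first: Display 15 > Search 7 > Social 5 > Podcast 4.
Display takes 18 to reach its cap of 18 → 34 left.
Give Search 5 to hit its cap of 5 → 29 left.
Give Social 17 to hit its cap of 17 → 12 left.
Only 12 left; Podcast takes them to reach 12.
Total = 4×12 + 5×17 + 15×18 + 7×5 = 438.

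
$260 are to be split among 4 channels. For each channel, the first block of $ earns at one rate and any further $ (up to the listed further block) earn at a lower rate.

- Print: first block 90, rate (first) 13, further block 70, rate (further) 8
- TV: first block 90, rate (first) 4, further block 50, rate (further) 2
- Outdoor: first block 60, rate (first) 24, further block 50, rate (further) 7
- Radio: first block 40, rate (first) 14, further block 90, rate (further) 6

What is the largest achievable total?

3730

Rank every tier by rate: Outdoor/tier1 24 > Radio/tier1 14 > Print/tier1 13 > Print/tier2 8 > Outdoor/tier2 7 > Radio/tier2 6 > TV/tier1 4 > TV/tier2 2.
Outdoor tier1 at 24: fill all 60 — 200 left.
Fill Radio tier1 block (40 at 14) — 160 left.
Fill Print tier1 block (90 at 13) — 70 left.
Print tier2 at 8: fill all 70 — 0 left.
Total = 24×60 + 14×40 + 13×90 + 8×70 = 3730.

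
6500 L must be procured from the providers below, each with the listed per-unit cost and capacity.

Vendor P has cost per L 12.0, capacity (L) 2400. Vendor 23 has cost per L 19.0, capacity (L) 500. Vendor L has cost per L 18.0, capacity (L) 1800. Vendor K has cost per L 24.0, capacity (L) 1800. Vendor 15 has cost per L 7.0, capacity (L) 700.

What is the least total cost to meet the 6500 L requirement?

102000

Cheapest first:
Vendor 15 at 7.0: take all 700 L → 5800 still needed.
Vendor P at 12.0: take all 2400 L → 3400 still needed.
Vendor L (18.0): use full 1800 → 1600 L to go.
Vendor 23 at 19.0: take all 500 L → 1100 still needed.
Vendor K (24.0): take the remaining 1100 → done.
Cost = 700×7.0 + 2400×12.0 + 1800×18.0 + 500×19.0 + 1100×24.0 = 102000.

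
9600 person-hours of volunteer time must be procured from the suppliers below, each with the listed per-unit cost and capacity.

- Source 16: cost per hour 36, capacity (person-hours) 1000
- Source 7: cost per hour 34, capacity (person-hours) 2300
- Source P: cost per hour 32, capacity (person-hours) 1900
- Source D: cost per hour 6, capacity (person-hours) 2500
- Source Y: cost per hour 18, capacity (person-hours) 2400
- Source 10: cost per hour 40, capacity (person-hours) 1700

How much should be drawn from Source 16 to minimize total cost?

500

Use suppliers in increasing cost order.
Source D at 6: take all 2500 person-hours ; 7100 still needed.
Source Y at 18: take all 2400 person-hours ; 4700 still needed.
Source P at 32: take all 1900 person-hours ; 2800 still needed.
Take 2300 from Source 7 at 34 ; need 500 more.
Take 500 from Source 16 at 36 to finish.
Source 10: unused.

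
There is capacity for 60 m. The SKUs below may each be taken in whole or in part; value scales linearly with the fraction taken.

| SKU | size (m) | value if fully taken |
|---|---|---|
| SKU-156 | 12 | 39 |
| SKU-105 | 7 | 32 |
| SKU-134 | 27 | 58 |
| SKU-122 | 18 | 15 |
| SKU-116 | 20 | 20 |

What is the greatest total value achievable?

143

Sort by value density: SKU-105 32/7≈4.57, SKU-156 39/12≈3.25, SKU-134 58/27≈2.15, SKU-116 20/20≈1, SKU-122 15/18≈0.833.
SKU-105: take in full, 7 m for value 32 — 53 left.
Take all of SKU-156 (12 m, value 39) — 41 m left.
All 27 m of SKU-134 fit (value 58) — 14 remain.
Only 14 m remain; take 14/20 of SKU-116 for value 20×14/20 = 14.
Total value = 143.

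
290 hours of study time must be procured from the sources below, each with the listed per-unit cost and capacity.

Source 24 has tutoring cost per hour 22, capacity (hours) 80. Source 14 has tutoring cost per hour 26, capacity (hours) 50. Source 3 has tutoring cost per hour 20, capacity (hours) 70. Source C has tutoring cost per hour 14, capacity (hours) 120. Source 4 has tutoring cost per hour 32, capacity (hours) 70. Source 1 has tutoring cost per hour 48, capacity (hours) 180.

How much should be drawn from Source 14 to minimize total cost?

20

Fill from the cheapest source first.
Source C at 14: take all 120 hours ; 170 still needed.
Take 70 from Source 3 at 20 ; need 100 more.
Take 80 from Source 24 at 22 ; need 20 more.
Source 14 (26): take the remaining 20 ; done.
Source 4, Source 1: unused.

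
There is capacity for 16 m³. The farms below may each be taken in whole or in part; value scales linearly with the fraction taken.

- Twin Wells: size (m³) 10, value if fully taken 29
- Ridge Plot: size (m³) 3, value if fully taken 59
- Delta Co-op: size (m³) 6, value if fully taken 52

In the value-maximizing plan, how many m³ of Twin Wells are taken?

7

Rank by value-to-size ratio: Ridge Plot 59/3≈19.7, Delta Co-op 52/6≈8.67, Twin Wells 29/10≈2.9.
Take all of Ridge Plot (3 m³, value 59) ; 13 m³ left.
Take all of Delta Co-op (6 m³, value 52) ; 7 m³ left.
Fill the last 7 m³ with part of Twin Wells: 7/10 of it earns 20.3.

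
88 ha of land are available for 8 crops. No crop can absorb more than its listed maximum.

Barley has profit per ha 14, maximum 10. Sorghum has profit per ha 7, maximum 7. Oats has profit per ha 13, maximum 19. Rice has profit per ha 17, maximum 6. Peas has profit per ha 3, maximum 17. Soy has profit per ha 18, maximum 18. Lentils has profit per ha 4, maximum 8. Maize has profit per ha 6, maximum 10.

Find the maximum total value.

984

Order the crops by profit per ha: Soy 18 > Rice 17 > Barley 14 > Oats 13 > Sorghum 7 > Maize 6 > Lentils 4 > Peas 3.
Give Soy 18 to hit its cap of 18 — 70 left.
Give Rice 6 to hit its cap of 6 — 64 left.
Barley: +10 to 10 (cap) — 54 left.
Give Oats 19 to hit its cap of 19 — 35 left.
Sorghum takes 7 to reach its cap of 7 — 28 left.
Maize takes 10 to reach its cap of 10 — 18 left.
Lentils: +8 to 8 (cap) — 10 left.
Only 10 left; Peas takes them to reach 10.
Total = 14×10 + 7×7 + 13×19 + 17×6 + 3×10 + 18×18 + 4×8 + 6×10 = 984.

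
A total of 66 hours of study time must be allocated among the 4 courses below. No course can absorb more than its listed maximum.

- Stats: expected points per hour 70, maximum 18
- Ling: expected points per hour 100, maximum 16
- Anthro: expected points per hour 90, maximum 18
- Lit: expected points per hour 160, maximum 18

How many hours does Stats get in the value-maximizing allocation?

14

Highest expected points per hour first: Lit 160 > Ling 100 > Anthro 90 > Stats 70.
Lit: +18 to 18 (cap) ; 48 left.
Ling: +16 to 16 (cap) ; 32 left.
Anthro: +18 to 18 (cap) ; 14 left.
Stats: +14 (room for 18) → 14. Pool exhausted.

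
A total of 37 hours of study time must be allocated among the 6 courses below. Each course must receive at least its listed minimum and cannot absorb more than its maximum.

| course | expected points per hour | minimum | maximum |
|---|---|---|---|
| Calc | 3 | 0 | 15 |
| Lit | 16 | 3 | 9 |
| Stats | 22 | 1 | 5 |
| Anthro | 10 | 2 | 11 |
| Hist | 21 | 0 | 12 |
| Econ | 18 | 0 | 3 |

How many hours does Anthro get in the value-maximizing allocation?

Meeting every minimum uses 0+3+1+2+0+0 = 6 hours, leaving 31.
Rank by expected points per hour: Stats 22 > Hist 21 > Econ 18 > Lit 16 > Anthro 10 > Calc 3.
Stats takes 4 more to reach its cap of 5 → 27 left.
Hist: +12 to 12 (cap) → 15 left.
Econ takes 3 more to reach its cap of 3 → 12 left.
Give Lit 6 more to hit its cap of 9 → 6 left.
Anthro: +6 (room for 9) → 8. Pool exhausted.

8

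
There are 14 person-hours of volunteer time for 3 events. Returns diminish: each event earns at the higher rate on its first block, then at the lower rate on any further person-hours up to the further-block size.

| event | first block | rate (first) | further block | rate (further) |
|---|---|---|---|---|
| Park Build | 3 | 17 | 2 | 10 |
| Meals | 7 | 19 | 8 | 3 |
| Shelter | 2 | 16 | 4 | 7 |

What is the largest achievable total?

236

Order all 6 blocks by rate: Meals/tier1 19 > Park Build/tier1 17 > Shelter/tier1 16 > Park Build/tier2 10 > Shelter/tier2 7 > Meals/tier2 3.
Meals/tier1 (19): +7 — 7 left.
Park Build tier1 at 17: fill all 3 — 4 left.
Shelter/tier1 (16): +2 — 2 left.
Park Build tier2 at 10: fill all 2 — 0 left.
Total = 19×7 + 17×3 + 16×2 + 10×2 = 236.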